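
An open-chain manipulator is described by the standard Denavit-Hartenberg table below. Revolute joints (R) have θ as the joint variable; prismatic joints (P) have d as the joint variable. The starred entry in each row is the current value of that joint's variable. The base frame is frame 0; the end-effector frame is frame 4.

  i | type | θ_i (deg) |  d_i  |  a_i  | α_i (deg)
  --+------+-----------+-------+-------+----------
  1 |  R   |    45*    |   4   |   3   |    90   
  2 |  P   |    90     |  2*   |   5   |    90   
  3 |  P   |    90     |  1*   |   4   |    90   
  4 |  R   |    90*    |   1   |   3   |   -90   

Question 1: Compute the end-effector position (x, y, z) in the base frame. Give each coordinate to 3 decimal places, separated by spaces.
9.192 0.707 10.000

after link 1: o_1 = (2.1213, 2.1213, 4.0000)
after link 2: o_2 = (3.5355, 0.7071, 9.0000)
after link 3: o_3 = (7.0711, -1.4142, 9.0000)
after link 4: o_4 = (9.1924, 0.7071, 10.0000)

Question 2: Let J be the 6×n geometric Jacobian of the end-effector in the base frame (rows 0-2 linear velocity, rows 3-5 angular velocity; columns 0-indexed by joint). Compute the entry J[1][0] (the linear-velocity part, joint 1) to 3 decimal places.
axis z_0 = ẑ; lever o_n−o_0 = (9.1924,0.7071,10.0000)
cross product → J_v[:, 0] = (-0.7071,9.1924,0.0000)
J_ω[:, 0] = z_0
entry J[1][0] = 9.1924

9.192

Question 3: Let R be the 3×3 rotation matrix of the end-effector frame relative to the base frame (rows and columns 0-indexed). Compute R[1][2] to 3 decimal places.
0.707

End-effector z-axis (col 2 of R) = (-0.7071,0.7071,-0.0000)
R[1][2] = 0.7071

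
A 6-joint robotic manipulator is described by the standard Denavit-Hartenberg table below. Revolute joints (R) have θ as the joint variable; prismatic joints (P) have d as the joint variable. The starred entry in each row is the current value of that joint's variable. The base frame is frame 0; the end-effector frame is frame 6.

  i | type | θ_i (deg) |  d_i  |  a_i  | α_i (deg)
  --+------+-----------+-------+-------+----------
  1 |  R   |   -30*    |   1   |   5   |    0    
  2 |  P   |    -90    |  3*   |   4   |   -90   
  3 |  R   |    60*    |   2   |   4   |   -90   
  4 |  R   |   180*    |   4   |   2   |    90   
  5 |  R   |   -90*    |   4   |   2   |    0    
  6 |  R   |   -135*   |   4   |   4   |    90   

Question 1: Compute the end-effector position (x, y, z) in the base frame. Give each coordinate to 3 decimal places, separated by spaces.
after link 1: o_1 = (4.3301, -2.5000, 1.0000)
after link 2: o_2 = (2.3301, -5.9641, 4.0000)
after link 3: o_3 = (3.0622, -8.6962, 0.5359)
after link 4: o_4 = (5.2942, -4.8301, 0.2679)
after link 5: o_5 = (0.9641, -4.3301, 1.2679)
after link 6: o_6 = (-1.9824, -1.4336, -2.5958)

-1.982 -1.434 -2.596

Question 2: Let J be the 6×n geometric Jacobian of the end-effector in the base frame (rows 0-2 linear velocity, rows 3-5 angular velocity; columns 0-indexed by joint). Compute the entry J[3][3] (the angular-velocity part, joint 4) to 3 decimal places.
0.433

axis z_3 = (0.4330,0.7500,-0.5000); lever o_n−o_3 = (-5.0445,7.2626,-3.1317)
cross product → J_v[:, 3] = (1.2826,3.8783,6.9282)
J_ω[:, 3] = z_3
entry J[3][3] = 0.4330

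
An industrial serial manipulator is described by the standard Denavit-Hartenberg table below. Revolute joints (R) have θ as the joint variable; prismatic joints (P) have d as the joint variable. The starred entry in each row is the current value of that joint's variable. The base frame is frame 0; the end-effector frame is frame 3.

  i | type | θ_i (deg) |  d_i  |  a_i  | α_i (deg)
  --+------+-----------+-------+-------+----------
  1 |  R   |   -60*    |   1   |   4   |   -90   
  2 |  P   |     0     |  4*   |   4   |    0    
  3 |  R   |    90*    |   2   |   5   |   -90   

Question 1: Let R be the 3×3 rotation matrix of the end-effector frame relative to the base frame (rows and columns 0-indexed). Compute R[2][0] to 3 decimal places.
-1.000

End-effector x-axis (col 0 of R) = (0.0000,-0.0000,-1.0000)
R[2][0] = -1.0000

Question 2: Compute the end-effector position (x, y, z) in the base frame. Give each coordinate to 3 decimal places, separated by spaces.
9.196 -3.928 -4.000

after link 1: o_1 = (2.0000, -3.4641, 1.0000)
after link 2: o_2 = (7.4641, -4.9282, 1.0000)
after link 3: o_3 = (9.1962, -3.9282, -4.0000)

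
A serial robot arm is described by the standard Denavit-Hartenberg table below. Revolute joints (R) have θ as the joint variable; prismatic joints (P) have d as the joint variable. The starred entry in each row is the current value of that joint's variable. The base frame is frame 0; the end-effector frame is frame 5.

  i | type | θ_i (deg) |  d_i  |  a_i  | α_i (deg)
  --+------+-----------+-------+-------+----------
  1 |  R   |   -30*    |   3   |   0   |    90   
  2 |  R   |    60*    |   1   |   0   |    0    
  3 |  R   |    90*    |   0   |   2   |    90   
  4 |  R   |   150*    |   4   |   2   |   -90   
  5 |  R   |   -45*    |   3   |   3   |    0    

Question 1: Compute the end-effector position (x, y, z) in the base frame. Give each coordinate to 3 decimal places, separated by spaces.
4.721 -3.260 6.767

after link 1: o_1 = (0.0000, 0.0000, 3.0000)
after link 2: o_2 = (-0.5000, -0.8660, 3.0000)
after link 3: o_3 = (-2.0000, -0.0000, 4.0000)
after link 4: o_4 = (0.5311, -2.6160, 6.5981)
after link 5: o_5 = (4.7212, -3.2599, 6.7666)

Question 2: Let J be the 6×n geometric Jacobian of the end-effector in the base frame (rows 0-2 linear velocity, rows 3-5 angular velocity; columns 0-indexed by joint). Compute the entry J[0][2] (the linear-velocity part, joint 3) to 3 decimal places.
-3.262

axis z_2 = (-0.5000,-0.8660,0.0000); lever o_n−o_2 = (5.2212,-2.3939,3.7666)
cross product → J_v[:, 2] = (-3.2620,1.8833,5.7186)
J_ω[:, 2] = z_2
entry J[0][2] = -3.2620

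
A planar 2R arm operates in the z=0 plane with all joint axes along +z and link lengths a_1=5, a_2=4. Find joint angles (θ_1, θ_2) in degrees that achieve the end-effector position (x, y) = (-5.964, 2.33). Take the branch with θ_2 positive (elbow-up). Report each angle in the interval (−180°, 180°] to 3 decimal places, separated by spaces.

120.000 90.003

cos θ_2 = (40.9982−5²−4²)/(2·5·4) = -0.0000; θ_2 = 90.0026° (elbow-up)
β = atan2(2.3300,-5.9640) = 158.6605°; ψ = atan2(4.0000,4.9998) = 38.6608°
θ_1 = β − ψ = 119.9997°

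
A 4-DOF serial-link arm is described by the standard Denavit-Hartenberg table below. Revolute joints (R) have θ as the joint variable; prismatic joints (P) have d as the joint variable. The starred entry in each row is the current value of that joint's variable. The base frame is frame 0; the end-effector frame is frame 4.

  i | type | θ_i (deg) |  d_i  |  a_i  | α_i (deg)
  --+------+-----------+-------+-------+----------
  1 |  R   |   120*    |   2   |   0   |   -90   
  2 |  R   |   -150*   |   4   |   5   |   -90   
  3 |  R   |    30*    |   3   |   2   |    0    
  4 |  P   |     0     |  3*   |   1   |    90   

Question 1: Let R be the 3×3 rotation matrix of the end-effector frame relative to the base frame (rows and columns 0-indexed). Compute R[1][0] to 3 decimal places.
-0.400

End-effector x-axis (col 0 of R) = (0.8080,-0.3995,0.4330)
R[1][0] = -0.3995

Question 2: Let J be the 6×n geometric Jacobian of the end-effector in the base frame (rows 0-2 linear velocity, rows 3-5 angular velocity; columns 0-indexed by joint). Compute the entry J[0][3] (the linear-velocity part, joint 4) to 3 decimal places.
prismatic axis z_3 = (-0.2500,0.4330,0.8660)
J_v[:, 3] = z_3; J_ω[:, 3] = (0,0,0)
entry J[0][3] = -0.2500

-0.250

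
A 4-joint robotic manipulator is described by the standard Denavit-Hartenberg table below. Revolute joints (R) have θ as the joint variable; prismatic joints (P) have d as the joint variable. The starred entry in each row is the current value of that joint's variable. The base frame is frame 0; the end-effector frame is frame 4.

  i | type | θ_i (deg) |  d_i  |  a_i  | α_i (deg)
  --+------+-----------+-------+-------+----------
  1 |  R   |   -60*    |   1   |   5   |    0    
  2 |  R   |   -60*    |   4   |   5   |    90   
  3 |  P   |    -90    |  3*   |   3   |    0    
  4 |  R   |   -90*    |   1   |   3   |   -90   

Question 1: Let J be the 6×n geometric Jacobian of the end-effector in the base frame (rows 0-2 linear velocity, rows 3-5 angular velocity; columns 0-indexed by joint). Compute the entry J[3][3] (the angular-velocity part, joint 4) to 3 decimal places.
axis z_3 = (-0.8660,0.5000,0.0000); lever o_n−o_3 = (0.6340,3.0981,-0.0000)
cross product → J_v[:, 3] = (-0.0000,-0.0000,-3.0000)
J_ω[:, 3] = z_3
entry J[3][3] = -0.8660

-0.866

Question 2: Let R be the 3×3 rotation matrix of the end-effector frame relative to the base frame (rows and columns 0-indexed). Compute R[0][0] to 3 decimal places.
0.500

End-effector x-axis (col 0 of R) = (0.5000,0.8660,-0.0000)
R[0][0] = 0.5000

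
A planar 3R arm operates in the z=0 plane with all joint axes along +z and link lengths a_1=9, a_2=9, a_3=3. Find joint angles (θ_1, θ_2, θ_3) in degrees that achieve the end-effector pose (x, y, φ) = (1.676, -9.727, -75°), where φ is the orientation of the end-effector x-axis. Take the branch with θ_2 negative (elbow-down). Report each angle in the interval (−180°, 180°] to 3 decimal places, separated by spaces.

wrist centre = target − a_3·(cos φ, sin φ) = (0.8995, -6.8292)
cos θ_2 = (47.4475−9²−9²)/(2·9·9) = -0.7071; θ_2 = -135.0006° (elbow-down)
β = atan2(-6.8292,0.8995) = -82.4962°; ψ = atan2(-6.3639,2.6360) = -67.5003°
θ_1 = β − ψ = -14.9959°
θ_3 = φ − θ_1 − θ_2 = 74.9965° (wrapped to (-180°,180°])

-14.996 -135.001 74.997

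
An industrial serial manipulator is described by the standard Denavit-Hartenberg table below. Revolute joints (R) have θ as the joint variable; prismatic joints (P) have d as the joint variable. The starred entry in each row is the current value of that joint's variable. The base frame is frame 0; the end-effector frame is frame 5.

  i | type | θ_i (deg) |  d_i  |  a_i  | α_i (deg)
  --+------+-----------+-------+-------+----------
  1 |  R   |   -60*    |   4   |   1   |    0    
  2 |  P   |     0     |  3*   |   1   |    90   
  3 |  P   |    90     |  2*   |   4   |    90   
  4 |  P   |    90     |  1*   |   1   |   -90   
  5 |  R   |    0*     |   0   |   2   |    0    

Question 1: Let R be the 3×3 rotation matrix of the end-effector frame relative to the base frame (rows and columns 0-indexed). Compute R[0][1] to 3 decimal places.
End-effector y-axis (col 1 of R) = (-0.5000,0.8660,0.0000)
R[0][1] = -0.5000

-0.500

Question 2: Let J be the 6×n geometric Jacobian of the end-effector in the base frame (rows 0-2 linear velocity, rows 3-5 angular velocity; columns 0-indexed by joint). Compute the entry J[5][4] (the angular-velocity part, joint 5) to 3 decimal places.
-1.000

axis z_4 = (-0.0000,-0.0000,-1.0000); lever o_n−o_4 = (-1.7321,-1.0000,0.0000)
cross product → J_v[:, 4] = (-1.0000,1.7321,-0.0000)
J_ω[:, 4] = z_4
entry J[5][4] = -1.0000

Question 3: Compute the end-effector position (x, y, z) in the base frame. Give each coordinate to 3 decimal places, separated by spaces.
-2.830 -5.098 11.000

after link 1: o_1 = (0.5000, -0.8660, 4.0000)
after link 2: o_2 = (1.0000, -1.7321, 7.0000)
after link 3: o_3 = (-0.7321, -2.7321, 11.0000)
after link 4: o_4 = (-1.0981, -4.0981, 11.0000)
after link 5: o_5 = (-2.8301, -5.0981, 11.0000)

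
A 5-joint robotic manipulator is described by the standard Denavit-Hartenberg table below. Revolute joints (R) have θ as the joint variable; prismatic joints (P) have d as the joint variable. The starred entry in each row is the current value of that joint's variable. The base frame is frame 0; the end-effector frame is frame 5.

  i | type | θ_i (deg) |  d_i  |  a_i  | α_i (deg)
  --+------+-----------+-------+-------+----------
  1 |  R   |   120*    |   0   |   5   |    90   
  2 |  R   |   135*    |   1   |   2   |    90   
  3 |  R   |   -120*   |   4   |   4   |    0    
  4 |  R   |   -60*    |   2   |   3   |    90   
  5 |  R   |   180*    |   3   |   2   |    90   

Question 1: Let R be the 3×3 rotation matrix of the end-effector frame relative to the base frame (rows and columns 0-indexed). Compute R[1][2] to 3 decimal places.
0.612

End-effector z-axis (col 2 of R) = (-0.3536,0.6124,0.7071)
R[1][2] = 0.6124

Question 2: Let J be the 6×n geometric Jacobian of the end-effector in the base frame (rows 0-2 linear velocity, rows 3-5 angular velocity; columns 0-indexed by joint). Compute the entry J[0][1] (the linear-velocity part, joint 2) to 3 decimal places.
axis z_1 = (0.8660,0.5000,0.0000); lever o_n−o_1 = (-2.0108,4.5546,3.5355)
cross product → J_v[:, 1] = (1.7678,-3.0619,4.9497)
J_ω[:, 1] = z_1
entry J[0][1] = 1.7678

1.768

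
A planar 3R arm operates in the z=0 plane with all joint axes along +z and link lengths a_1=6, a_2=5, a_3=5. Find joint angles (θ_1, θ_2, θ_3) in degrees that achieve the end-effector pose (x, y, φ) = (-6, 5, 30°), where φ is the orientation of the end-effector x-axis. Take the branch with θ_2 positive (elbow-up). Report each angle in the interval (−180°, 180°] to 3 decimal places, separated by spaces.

wrist centre = target − a_3·(cos φ, sin φ) = (-10.3301, 2.5000)
cos θ_2 = (112.9615−6²−5²)/(2·6·5) = 0.8660; θ_2 = 30.0000° (elbow-up)
β = atan2(2.5000,-10.3301) = 166.3954°; ψ = atan2(2.5000,10.3301) = 13.6046°
θ_1 = β − ψ = 152.7908°
θ_3 = φ − θ_1 − θ_2 = -152.7908° (wrapped to (-180°,180°])

152.791 30.000 -152.791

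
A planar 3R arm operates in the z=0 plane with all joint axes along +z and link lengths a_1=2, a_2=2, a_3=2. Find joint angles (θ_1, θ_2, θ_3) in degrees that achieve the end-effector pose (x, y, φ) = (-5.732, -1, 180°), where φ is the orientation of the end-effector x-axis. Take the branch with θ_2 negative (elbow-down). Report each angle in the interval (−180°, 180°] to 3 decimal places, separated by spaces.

-149.997 -30.005 0.003

wrist centre = target − a_3·(cos φ, sin φ) = (-3.7320, -1.0000)
cos θ_2 = (14.9278−2²−2²)/(2·2·2) = 0.8660; θ_2 = -30.0054° (elbow-down)
β = atan2(-1.0000,-3.7320) = -164.9998°; ψ = atan2(-1.0002,3.7320) = -15.0027°
θ_1 = β − ψ = -149.9971°
θ_3 = φ − θ_1 − θ_2 = 0.0025° (wrapped to (-180°,180°])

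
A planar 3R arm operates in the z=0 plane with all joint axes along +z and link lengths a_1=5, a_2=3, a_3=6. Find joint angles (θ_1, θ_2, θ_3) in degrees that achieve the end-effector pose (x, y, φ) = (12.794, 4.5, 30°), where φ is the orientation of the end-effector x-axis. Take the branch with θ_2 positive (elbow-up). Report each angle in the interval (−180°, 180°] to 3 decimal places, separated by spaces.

wrist centre = target − a_3·(cos φ, sin φ) = (7.5978, 1.5000)
cos θ_2 = (59.9773−5²−3²)/(2·5·3) = 0.8659; θ_2 = 30.0133° (elbow-up)
β = atan2(1.5000,7.5978) = 11.1680°; ψ = atan2(1.5006,7.5977) = 11.1725°
θ_1 = β − ψ = -0.0045°
θ_3 = φ − θ_1 − θ_2 = -0.0087° (wrapped to (-180°,180°])

-0.005 30.013 -0.009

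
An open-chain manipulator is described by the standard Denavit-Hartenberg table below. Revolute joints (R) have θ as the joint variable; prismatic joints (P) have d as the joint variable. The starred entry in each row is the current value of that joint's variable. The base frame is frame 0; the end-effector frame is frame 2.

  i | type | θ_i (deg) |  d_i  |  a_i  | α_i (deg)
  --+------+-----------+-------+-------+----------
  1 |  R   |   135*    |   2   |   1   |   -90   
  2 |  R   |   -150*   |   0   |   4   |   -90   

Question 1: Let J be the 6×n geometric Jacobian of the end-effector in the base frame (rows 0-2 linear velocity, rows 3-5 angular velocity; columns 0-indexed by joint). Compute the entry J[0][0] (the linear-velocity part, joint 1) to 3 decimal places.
axis z_0 = ẑ; lever o_n−o_0 = (1.7424,-1.7424,4.0000)
cross product → J_v[:, 0] = (1.7424,1.7424,-0.0000)
J_ω[:, 0] = z_0
entry J[0][0] = 1.7424

1.742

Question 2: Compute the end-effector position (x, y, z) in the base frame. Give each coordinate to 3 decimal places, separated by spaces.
1.742 -1.742 4.000

after link 1: o_1 = (-0.7071, 0.7071, 2.0000)
after link 2: o_2 = (1.7424, -1.7424, 4.0000)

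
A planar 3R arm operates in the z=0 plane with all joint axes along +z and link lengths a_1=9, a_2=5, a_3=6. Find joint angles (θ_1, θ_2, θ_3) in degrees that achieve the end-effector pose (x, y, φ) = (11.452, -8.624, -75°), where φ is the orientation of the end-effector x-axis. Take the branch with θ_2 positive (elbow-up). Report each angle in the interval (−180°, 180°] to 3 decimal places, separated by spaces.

-45.002 90.005 -120.003

wrist centre = target − a_3·(cos φ, sin φ) = (9.8991, -2.8284)
cos θ_2 = (105.9920−9²−5²)/(2·9·5) = -0.0001; θ_2 = 90.0051° (elbow-up)
β = atan2(-2.8284,9.8991) = -15.9461°; ψ = atan2(5.0000,8.9996) = 29.0558°
θ_1 = β − ψ = -45.0019°
θ_3 = φ − θ_1 − θ_2 = -120.0032° (wrapped to (-180°,180°])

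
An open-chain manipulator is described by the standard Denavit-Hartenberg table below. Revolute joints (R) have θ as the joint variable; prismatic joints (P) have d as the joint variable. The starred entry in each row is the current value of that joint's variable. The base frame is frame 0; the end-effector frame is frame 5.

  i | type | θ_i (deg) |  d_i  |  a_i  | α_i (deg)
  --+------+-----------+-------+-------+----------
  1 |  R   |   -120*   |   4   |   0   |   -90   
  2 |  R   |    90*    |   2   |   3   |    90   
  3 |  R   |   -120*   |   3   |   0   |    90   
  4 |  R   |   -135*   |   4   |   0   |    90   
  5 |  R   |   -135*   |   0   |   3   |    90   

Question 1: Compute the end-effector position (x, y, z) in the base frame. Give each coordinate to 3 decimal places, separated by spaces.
-0.829 -4.717 3.377

after link 1: o_1 = (0.0000, 0.0000, 4.0000)
after link 2: o_2 = (1.7321, -1.0000, 1.0000)
after link 3: o_3 = (0.2321, -3.5981, 1.0000)
after link 4: o_4 = (1.9641, -4.5981, 4.4641)
after link 5: o_5 = (-0.8295, -4.7173, 3.3770)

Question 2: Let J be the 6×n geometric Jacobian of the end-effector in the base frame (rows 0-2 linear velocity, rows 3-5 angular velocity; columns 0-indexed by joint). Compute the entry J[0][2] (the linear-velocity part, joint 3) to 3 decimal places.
-2.059

axis z_2 = (-0.5000,-0.8660,0.0000); lever o_n−o_2 = (-2.5615,-3.7173,2.3770)
cross product → J_v[:, 2] = (-2.0585,1.1885,-0.3597)
J_ω[:, 2] = z_2
entry J[0][2] = -2.0585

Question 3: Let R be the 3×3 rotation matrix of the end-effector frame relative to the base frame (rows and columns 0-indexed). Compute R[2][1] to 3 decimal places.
End-effector y-axis (col 1 of R) = (0.1768,-0.9186,-0.3536)
R[2][1] = -0.3536

-0.354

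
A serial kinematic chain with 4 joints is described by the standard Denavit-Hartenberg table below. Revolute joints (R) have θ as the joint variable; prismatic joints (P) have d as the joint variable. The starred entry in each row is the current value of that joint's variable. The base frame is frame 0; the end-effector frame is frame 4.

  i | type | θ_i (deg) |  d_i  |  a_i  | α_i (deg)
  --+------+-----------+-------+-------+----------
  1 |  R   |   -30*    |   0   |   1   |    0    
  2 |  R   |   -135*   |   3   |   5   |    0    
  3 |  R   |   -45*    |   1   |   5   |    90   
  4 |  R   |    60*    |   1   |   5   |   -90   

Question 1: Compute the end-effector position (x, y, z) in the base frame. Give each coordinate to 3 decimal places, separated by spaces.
after link 1: o_1 = (0.8660, -0.5000, 0.0000)
after link 2: o_2 = (-3.9636, -1.7941, 3.0000)
after link 3: o_3 = (-8.2937, 0.7059, 4.0000)
after link 4: o_4 = (-9.9588, 2.8219, 8.3301)

-9.959 2.822 8.330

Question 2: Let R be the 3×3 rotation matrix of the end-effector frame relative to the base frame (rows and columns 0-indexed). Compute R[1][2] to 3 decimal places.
-0.433

End-effector z-axis (col 2 of R) = (0.7500,-0.4330,0.5000)
R[1][2] = -0.4330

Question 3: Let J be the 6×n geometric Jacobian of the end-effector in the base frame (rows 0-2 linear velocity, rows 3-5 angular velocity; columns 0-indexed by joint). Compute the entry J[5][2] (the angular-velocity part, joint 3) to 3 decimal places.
1.000

axis z_2 = (0.0000,0.0000,1.0000); lever o_n−o_2 = (-5.9952,4.6160,5.3301)
cross product → J_v[:, 2] = (-4.6160,-5.9952,0.0000)
J_ω[:, 2] = z_2
entry J[5][2] = 1.0000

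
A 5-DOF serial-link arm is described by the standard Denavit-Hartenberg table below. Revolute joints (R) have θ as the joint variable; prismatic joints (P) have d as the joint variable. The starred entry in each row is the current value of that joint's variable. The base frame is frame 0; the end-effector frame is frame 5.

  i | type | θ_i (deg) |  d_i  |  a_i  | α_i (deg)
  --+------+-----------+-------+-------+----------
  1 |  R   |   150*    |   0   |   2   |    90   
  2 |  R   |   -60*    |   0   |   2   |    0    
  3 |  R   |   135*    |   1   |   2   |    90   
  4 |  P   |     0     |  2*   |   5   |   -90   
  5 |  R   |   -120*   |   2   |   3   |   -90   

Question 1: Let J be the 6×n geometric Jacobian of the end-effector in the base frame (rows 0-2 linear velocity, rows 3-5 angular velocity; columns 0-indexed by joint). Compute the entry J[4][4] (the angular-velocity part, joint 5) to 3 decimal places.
axis z_4 = (0.5000,0.8660,0.0000); lever o_n−o_4 = (-0.8371,2.7927,-2.1213)
cross product → J_v[:, 4] = (-1.8371,1.0607,2.1213)
J_ω[:, 4] = z_4
entry J[4][4] = 0.8660

0.866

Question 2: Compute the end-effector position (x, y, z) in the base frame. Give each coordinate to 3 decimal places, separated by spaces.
-6.177 7.031 2.390

after link 1: o_1 = (-1.7321, 1.0000, 0.0000)
after link 2: o_2 = (-2.5981, 1.5000, -1.7321)
after link 3: o_3 = (-2.5464, 2.6248, 0.1998)
after link 4: o_4 = (-5.3401, 4.2378, 4.5118)
after link 5: o_5 = (-6.1772, 7.0305, 2.3905)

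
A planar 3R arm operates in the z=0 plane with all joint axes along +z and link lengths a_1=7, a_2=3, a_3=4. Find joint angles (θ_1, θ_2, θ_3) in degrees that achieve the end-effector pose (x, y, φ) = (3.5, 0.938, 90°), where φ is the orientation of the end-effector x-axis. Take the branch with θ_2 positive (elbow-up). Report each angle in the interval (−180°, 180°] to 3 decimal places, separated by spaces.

-59.997 150.003 -0.006

wrist centre = target − a_3·(cos φ, sin φ) = (3.5000, -3.0620)
cos θ_2 = (21.6258−7²−3²)/(2·7·3) = -0.8661; θ_2 = 150.0030° (elbow-up)
β = atan2(-3.0620,3.5000) = -41.1813°; ψ = atan2(1.4999,4.4018) = 18.8158°
θ_1 = β − ψ = -59.9971°
θ_3 = φ − θ_1 − θ_2 = -0.0059° (wrapped to (-180°,180°])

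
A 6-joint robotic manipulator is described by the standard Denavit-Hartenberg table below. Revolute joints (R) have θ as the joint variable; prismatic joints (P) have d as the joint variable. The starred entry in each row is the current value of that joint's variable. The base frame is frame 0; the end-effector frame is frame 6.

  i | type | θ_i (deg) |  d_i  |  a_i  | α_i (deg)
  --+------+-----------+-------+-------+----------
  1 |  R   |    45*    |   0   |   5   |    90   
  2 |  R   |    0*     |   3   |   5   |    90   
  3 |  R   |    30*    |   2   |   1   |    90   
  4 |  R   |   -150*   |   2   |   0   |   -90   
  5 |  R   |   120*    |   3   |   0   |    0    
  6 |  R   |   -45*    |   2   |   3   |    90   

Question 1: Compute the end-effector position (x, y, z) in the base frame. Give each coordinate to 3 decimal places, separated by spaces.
12.156 4.814 2.718

after link 1: o_1 = (3.5355, 3.5355, 0.0000)
after link 2: o_2 = (9.1924, 4.9497, 0.0000)
after link 3: o_3 = (10.1583, 5.2086, -2.0000)
after link 4: o_4 = (9.6407, 7.1404, -2.0000)
after link 5: o_5 = (11.0896, 7.5286, 0.5981)
after link 6: o_6 = (12.1560, 4.8144, 2.7184)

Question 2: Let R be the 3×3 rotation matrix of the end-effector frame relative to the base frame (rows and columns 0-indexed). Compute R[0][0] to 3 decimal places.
0.033

End-effector x-axis (col 0 of R) = (0.0335,-0.9910,0.1294)
R[0][0] = 0.0335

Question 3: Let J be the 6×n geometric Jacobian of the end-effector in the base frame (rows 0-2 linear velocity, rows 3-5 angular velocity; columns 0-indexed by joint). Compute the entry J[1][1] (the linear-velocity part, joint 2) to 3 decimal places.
-1.922

axis z_1 = (0.7071,-0.7071,0.0000); lever o_n−o_1 = (8.6204,1.2789,2.7184)
cross product → J_v[:, 1] = (-1.9222,-1.9222,6.9999)
J_ω[:, 1] = z_1
entry J[1][1] = -1.9222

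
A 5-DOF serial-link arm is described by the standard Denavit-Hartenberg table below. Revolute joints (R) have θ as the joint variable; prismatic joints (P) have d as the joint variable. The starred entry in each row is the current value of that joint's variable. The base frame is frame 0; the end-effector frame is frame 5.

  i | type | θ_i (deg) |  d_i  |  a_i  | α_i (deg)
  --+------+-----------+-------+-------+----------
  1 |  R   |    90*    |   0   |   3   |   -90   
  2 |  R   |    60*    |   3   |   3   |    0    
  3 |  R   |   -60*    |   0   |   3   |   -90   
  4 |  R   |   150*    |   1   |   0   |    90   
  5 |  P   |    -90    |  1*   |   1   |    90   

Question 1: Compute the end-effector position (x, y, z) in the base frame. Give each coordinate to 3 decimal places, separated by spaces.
after link 1: o_1 = (0.0000, 3.0000, 0.0000)
after link 2: o_2 = (-3.0000, 4.5000, -2.5981)
after link 3: o_3 = (-3.0000, 7.5000, -2.5981)
after link 4: o_4 = (-3.0000, 7.5000, -3.5981)
after link 5: o_5 = (-2.1340, 8.0000, -2.5981)

-2.134 8.000 -2.598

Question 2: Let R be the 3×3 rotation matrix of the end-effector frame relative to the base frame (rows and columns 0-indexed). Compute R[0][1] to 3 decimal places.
0.866

End-effector y-axis (col 1 of R) = (0.8660,0.5000,-0.0000)
R[0][1] = 0.8660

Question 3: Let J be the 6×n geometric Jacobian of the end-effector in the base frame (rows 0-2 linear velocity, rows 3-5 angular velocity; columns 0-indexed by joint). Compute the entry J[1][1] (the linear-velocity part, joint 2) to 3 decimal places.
-2.598

axis z_1 = (-1.0000,0.0000,0.0000); lever o_n−o_1 = (-2.1340,5.0000,-2.5981)
cross product → J_v[:, 1] = (-0.0000,-2.5981,-5.0000)
J_ω[:, 1] = z_1
entry J[1][1] = -2.5981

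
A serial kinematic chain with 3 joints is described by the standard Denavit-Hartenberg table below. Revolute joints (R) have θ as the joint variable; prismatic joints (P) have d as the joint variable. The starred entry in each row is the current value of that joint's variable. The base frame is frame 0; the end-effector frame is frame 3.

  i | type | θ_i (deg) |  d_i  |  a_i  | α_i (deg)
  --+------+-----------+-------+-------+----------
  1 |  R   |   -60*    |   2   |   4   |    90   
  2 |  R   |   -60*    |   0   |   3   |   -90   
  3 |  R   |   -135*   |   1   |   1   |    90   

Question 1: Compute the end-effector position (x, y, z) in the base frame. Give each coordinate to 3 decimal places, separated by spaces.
after link 1: o_1 = (2.0000, -3.4641, 2.0000)
after link 2: o_2 = (2.7500, -4.7631, -0.5981)
after link 3: o_3 = (2.3939, -5.5605, 0.5143)

2.394 -5.561 0.514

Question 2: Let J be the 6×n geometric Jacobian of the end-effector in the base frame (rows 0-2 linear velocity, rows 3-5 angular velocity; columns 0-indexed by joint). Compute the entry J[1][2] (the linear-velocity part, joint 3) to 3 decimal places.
-0.660

axis z_2 = (0.4330,-0.7500,0.5000); lever o_n−o_2 = (-0.3561,-0.7974,1.1124)
cross product → J_v[:, 2] = (-0.4356,-0.6597,-0.6124)
J_ω[:, 2] = z_2
entry J[1][2] = -0.6597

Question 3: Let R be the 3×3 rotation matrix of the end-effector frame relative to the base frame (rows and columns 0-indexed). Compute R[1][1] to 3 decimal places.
End-effector y-axis (col 1 of R) = (0.4330,-0.7500,0.5000)
R[1][1] = -0.7500

-0.750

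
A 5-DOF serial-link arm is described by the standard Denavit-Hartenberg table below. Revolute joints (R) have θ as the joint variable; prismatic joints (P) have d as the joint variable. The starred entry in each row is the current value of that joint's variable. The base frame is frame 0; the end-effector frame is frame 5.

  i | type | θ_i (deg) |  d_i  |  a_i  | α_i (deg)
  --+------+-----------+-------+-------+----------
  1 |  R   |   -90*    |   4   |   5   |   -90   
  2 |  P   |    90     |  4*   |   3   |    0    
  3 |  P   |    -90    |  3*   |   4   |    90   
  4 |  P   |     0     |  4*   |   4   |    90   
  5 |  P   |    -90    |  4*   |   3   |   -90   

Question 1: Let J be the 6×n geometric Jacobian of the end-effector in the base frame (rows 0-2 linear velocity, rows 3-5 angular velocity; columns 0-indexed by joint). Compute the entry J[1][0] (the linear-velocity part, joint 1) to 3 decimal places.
axis z_0 = ẑ; lever o_n−o_0 = (3.0000,-13.0000,2.0000)
cross product → J_v[:, 0] = (13.0000,3.0000,-0.0000)
J_ω[:, 0] = z_0
entry J[1][0] = 3.0000

3.000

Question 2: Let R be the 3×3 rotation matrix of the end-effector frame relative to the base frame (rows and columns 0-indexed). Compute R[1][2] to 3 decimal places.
End-effector z-axis (col 2 of R) = (0.0000,-1.0000,0.0000)
R[1][2] = -1.0000

-1.000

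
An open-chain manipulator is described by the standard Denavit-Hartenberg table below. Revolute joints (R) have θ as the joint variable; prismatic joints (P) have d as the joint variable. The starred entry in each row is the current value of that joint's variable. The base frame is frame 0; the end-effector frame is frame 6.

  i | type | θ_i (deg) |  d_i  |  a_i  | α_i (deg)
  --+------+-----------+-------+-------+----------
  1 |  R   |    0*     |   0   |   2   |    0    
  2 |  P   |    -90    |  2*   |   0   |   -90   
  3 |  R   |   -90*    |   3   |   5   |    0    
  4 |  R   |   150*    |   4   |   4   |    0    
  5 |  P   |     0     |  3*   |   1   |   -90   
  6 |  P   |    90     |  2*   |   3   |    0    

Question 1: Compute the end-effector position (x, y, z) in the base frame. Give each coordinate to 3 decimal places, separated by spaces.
after link 1: o_1 = (2.0000, 0.0000, 0.0000)
after link 2: o_2 = (2.0000, 0.0000, 2.0000)
after link 3: o_3 = (5.0000, -0.0000, 7.0000)
after link 4: o_4 = (9.0000, -2.0000, 3.5359)
after link 5: o_5 = (12.0000, -2.5000, 2.6699)
after link 6: o_6 = (9.0000, -0.7679, 1.6699)

9.000 -0.768 1.670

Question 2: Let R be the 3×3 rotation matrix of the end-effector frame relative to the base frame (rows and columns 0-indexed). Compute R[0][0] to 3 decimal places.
-1.000

End-effector x-axis (col 0 of R) = (-1.0000,-0.0000,-0.0000)
R[0][0] = -1.0000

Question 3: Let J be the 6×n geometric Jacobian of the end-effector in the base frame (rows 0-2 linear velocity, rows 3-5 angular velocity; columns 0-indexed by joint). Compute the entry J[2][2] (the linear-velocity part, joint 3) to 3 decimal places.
-0.768

axis z_2 = (1.0000,0.0000,0.0000); lever o_n−o_2 = (7.0000,-0.7679,-0.3301)
cross product → J_v[:, 2] = (0.0000,0.3301,-0.7679)
J_ω[:, 2] = z_2
entry J[2][2] = -0.7679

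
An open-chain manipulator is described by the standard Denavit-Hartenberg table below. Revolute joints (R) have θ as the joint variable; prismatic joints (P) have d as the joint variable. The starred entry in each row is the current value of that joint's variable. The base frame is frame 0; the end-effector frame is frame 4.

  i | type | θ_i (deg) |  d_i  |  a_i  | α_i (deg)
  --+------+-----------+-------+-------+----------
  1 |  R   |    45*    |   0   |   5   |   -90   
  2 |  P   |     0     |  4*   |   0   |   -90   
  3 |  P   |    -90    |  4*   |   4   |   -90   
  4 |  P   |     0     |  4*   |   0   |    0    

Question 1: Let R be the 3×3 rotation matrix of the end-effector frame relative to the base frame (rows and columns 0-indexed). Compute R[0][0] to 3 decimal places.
End-effector x-axis (col 0 of R) = (-0.7071,0.7071,0.0000)
R[0][0] = -0.7071

-0.707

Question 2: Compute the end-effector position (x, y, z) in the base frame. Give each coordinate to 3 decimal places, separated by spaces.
0.707 12.021 -4.000

after link 1: o_1 = (3.5355, 3.5355, 0.0000)
after link 2: o_2 = (0.7071, 6.3640, 0.0000)
after link 3: o_3 = (-2.1213, 9.1924, -4.0000)
after link 4: o_4 = (0.7071, 12.0208, -4.0000)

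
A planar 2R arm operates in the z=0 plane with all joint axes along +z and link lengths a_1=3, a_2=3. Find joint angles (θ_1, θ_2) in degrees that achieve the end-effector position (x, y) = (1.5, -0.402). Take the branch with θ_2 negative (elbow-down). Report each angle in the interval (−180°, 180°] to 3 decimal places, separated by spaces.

59.997 -150.000

cos θ_2 = (2.4116−3²−3²)/(2·3·3) = -0.8660; θ_2 = -149.9996° (elbow-down)
β = atan2(-0.4020,1.5000) = -15.0027°; ψ = atan2(-1.5000,0.4019) = -74.9998°
θ_1 = β − ψ = 59.9971°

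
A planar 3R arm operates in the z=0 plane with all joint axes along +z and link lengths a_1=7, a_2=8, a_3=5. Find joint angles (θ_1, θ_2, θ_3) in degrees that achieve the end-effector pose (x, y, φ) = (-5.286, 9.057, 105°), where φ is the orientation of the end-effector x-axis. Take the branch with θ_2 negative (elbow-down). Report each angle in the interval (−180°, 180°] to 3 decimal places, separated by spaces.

-149.999 -134.999 29.997

wrist centre = target − a_3·(cos φ, sin φ) = (-3.9919, 4.2274)
cos θ_2 = (33.8060−7²−8²)/(2·7·8) = -0.7071; θ_2 = -134.9986° (elbow-down)
β = atan2(4.2274,-3.9919) = 133.3590°; ψ = atan2(-5.6570,1.3433) = -76.6422°
θ_1 = β − ψ = 210.0012°
θ_3 = φ − θ_1 − θ_2 = 29.9974° (wrapped to (-180°,180°])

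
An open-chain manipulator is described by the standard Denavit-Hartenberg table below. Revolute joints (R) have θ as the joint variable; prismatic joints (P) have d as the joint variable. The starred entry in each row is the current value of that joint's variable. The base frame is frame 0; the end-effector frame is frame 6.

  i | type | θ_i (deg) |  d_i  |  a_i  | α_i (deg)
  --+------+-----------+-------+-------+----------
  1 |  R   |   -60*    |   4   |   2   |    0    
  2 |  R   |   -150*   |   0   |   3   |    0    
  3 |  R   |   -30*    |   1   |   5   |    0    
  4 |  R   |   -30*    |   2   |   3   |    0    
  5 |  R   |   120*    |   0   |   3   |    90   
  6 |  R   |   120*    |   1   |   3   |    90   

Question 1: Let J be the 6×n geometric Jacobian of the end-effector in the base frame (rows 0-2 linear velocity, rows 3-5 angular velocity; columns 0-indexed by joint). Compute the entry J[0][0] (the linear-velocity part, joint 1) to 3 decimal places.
axis z_0 = ẑ; lever o_n−o_0 = (-5.8971,7.2141,9.5981)
cross product → J_v[:, 0] = (-7.2141,-5.8971,0.0000)
J_ω[:, 0] = z_0
entry J[0][0] = -7.2141

-7.214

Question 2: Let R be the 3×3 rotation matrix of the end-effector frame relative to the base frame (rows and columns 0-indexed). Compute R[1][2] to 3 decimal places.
End-effector z-axis (col 2 of R) = (-0.7500,-0.4330,0.5000)
R[1][2] = -0.4330

-0.433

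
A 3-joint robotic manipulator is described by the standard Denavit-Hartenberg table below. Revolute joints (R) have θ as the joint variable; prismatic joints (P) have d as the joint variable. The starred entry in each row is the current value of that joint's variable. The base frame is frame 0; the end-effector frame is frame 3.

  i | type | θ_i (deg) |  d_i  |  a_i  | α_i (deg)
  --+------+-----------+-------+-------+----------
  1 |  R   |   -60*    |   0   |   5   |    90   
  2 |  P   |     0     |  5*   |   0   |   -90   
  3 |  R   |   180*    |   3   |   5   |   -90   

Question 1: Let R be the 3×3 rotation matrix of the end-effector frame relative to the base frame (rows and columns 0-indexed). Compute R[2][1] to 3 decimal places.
End-effector y-axis (col 1 of R) = (-0.0000,-0.0000,-1.0000)
R[2][1] = -1.0000

-1.000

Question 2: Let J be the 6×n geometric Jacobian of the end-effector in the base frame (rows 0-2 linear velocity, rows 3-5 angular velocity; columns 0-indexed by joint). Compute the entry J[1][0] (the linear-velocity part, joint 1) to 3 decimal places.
axis z_0 = ẑ; lever o_n−o_0 = (-4.3301,-2.5000,3.0000)
cross product → J_v[:, 0] = (2.5000,-4.3301,0.0000)
J_ω[:, 0] = z_0
entry J[1][0] = -4.3301

-4.330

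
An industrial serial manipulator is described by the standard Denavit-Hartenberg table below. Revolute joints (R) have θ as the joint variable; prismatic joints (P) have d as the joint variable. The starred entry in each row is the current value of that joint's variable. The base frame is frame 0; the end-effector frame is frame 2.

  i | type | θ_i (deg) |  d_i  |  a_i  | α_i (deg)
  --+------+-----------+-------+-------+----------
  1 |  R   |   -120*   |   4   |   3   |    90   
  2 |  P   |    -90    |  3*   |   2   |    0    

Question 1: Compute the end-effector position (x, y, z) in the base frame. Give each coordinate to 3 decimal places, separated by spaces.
-4.098 -1.098 2.000

after link 1: o_1 = (-1.5000, -2.5981, 4.0000)
after link 2: o_2 = (-4.0981, -1.0981, 2.0000)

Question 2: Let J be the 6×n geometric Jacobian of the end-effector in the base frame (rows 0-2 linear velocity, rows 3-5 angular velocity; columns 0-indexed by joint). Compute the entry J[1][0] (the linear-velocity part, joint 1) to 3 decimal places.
axis z_0 = ẑ; lever o_n−o_0 = (-4.0981,-1.0981,2.0000)
cross product → J_v[:, 0] = (1.0981,-4.0981,0.0000)
J_ω[:, 0] = z_0
entry J[1][0] = -4.0981

-4.098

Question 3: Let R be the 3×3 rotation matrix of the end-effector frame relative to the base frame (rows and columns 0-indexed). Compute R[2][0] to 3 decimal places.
End-effector x-axis (col 0 of R) = (-0.0000,-0.0000,-1.0000)
R[2][0] = -1.0000

-1.000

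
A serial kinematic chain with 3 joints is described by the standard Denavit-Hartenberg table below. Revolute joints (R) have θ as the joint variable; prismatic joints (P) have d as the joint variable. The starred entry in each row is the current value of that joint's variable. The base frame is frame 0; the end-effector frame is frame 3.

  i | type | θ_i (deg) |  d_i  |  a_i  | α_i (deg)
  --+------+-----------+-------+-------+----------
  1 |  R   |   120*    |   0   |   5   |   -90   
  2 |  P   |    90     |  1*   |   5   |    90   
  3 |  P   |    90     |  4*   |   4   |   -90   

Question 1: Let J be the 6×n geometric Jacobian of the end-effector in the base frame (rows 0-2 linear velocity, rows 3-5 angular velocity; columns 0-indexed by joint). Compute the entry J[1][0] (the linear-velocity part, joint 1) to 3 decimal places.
axis z_0 = ẑ; lever o_n−o_0 = (-8.8301,5.2942,-5.0000)
cross product → J_v[:, 0] = (-5.2942,-8.8301,0.0000)
J_ω[:, 0] = z_0
entry J[1][0] = -8.8301

-8.830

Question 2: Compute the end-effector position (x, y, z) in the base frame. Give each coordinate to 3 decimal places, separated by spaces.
-8.830 5.294 -5.000

after link 1: o_1 = (-2.5000, 4.3301, 0.0000)
after link 2: o_2 = (-3.3660, 3.8301, -5.0000)
after link 3: o_3 = (-8.8301, 5.2942, -5.0000)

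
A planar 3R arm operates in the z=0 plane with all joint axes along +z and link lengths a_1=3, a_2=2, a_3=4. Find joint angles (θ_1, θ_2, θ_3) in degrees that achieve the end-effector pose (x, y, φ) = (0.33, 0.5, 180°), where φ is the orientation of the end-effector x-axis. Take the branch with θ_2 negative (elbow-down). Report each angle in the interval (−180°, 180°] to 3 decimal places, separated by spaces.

30.002 -60.006 -149.996

wrist centre = target − a_3·(cos φ, sin φ) = (4.3300, 0.5000)
cos θ_2 = (18.9989−3²−2²)/(2·3·2) = 0.4999; θ_2 = -60.0061° (elbow-down)
β = atan2(0.5000,4.3300) = 6.5870°; ψ = atan2(-1.7322,3.9998) = -23.4155°
θ_1 = β − ψ = 30.0024°
θ_3 = φ − θ_1 − θ_2 = -149.9964° (wrapped to (-180°,180°])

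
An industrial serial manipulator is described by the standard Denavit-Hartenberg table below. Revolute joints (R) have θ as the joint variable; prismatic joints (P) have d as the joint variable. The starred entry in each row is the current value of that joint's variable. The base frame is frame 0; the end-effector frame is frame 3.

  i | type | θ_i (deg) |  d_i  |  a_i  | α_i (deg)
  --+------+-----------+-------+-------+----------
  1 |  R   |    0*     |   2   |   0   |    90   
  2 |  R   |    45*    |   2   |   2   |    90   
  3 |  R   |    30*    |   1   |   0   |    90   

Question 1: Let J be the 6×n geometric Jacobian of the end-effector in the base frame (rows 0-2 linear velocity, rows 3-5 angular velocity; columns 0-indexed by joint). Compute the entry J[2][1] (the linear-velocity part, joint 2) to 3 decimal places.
axis z_1 = (0.0000,-1.0000,0.0000); lever o_n−o_1 = (2.1213,-2.0000,0.7071)
cross product → J_v[:, 1] = (-0.7071,0.0000,2.1213)
J_ω[:, 1] = z_1
entry J[2][1] = 2.1213

2.121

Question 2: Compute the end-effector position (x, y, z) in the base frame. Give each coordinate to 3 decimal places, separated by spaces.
after link 1: o_1 = (0.0000, 0.0000, 2.0000)
after link 2: o_2 = (1.4142, -2.0000, 3.4142)
after link 3: o_3 = (2.1213, -2.0000, 2.7071)

2.121 -2.000 2.707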